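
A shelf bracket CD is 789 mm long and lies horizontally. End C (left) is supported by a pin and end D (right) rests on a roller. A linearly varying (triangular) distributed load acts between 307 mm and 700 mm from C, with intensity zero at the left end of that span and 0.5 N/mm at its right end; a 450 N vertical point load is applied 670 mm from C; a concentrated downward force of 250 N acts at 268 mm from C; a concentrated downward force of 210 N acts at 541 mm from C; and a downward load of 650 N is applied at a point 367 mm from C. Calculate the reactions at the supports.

C_x = 0, C_y = 674.0 N, D_y = 984.2 N

Resultant of the triangular load: ½ × 0.5 × 393 = 98.25 N, acting at 569 mm from C (one-third of the span from the peak).
ΣM about C: D_y·789 − (½·0.5·393)·569 − 450·670 − 250·268 − 210·541 − 650·367 = 0 → D_y = 776564.25/789 = 984.239 ≈ 984.2 N.
ΣF_y = 0: C_y + 984.239 − ½·0.5·393 − 450 − 250 − 210 − 650 = 0 → C_y = 674.0 N.
ΣF_x = 0: no horizontal applied forces, so C_x = 0.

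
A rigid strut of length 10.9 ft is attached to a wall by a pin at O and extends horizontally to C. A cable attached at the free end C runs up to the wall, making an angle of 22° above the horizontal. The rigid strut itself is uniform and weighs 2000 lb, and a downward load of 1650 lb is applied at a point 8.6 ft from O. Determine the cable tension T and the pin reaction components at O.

ΣM about O: T·sin22°·10.9 − 2000·5.45 − 1650·8.6 = 0 → T = 25090/(10.9·0.374607) = 6144.67 ≈ 6145 lb.
ΣF_x = 0: O_x − T·cos22° = 0 → O_x = 6144.67 × 0.927184 = 5697 lb.
ΣF_y = 0: O_y + T·sin22° − 2000 − 1650 = 0 → O_y = 3650 − 6144.67 × 0.374607 = 1348 lb.

T = 6145 lb, O_x = 5697 lb, O_y = 1348 lb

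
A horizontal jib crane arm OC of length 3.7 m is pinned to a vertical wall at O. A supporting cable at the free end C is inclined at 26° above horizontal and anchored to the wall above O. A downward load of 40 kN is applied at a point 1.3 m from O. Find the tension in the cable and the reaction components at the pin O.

T = 32.06 kN, O_x = 28.82 kN, O_y = 25.95 kN

ΣM about O: T·sin26°·3.7 − 40·1.3 = 0 → T = 52/(3.7·0.438371) = 32.0597 ≈ 32.06 kN.
ΣF_x = 0: O_x − T·cos26° = 0 → O_x = 32.0597 × 0.898794 = 28.82 kN.
ΣF_y = 0: O_y + T·sin26° − 40 = 0 → O_y = 40 − 32.0597 × 0.438371 = 25.95 kN.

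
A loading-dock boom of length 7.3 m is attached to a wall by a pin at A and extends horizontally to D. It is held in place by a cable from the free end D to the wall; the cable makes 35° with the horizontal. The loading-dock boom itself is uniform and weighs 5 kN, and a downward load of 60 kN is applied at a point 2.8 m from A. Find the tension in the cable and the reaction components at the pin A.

T = 44.48 kN, A_x = 36.44 kN, A_y = 39.49 kN

ΣM about A: T·sin35°·7.3 − 5·3.65 − 60·2.8 = 0 → T = 186.25/(7.3·0.573576) = 44.4818 ≈ 44.48 kN.
ΣF_x = 0: A_x − T·cos35° = 0 → A_x = 44.4818 × 0.819152 = 36.44 kN.
ΣF_y = 0: A_y + T·sin35° − 5 − 60 = 0 → A_y = 65 − 44.4818 × 0.573576 = 39.49 kN.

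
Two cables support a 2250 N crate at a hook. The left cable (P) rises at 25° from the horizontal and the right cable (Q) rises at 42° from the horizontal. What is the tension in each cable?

T_P = 1816 N, T_Q = 2215 N

ΣF_x = 0: −T_P·cos25° + T_Q·cos42° = 0 → T_Q = 1.21956·T_P.
ΣF_y = 0: T_P·sin25° + T_Q·sin42° = 2250.
Substitute: T_P·(0.422618 + 1.21956·0.669131) = 2250 → T_P = 1816.47 ≈ 1816 N.
Then T_Q = 1.21956 × 1816.47 = 2215 N.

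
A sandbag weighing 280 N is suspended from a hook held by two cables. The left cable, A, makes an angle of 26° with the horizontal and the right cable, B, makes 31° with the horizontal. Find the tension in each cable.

T_A = 286.2 N, T_B = 300.1 N

ΣF_x = 0: −T_A·cos26° + T_B·cos31° = 0 → T_B = 1.04856·T_A.
ΣF_y = 0: T_A·sin26° + T_B·sin31° = 280.
Substitute: T_A·(0.438371 + 1.04856·0.515038) = 280 → T_A = 286.176 ≈ 286.2 N.
Then T_B = 1.04856 × 286.176 = 300.1 N.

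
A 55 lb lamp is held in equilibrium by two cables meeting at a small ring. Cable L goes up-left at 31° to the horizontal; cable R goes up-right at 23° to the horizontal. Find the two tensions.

ΣF_x = 0: −T_L·cos31° + T_R·cos23° = 0 → T_R = 0.931193·T_L.
ΣF_y = 0: T_L·sin31° + T_R·sin23° = 55.
Substitute: T_L·(0.515038 + 0.931193·0.390731) = 55 → T_L = 62.5794 ≈ 62.58 lb.
Then T_R = 0.931193 × 62.5794 = 58.27 lb.

T_L = 62.58 lb, T_R = 58.27 lb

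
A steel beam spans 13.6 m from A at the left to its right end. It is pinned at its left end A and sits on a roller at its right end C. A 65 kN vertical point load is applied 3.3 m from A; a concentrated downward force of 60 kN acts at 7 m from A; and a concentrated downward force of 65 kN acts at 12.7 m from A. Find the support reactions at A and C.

A_x = 0, A_y = 82.65 kN, C_y = 107.4 kN

Moments about A: C_y·13.6 − 65·3.3 − 60·7 − 65·12.7 = 0 → C_y = 1460/13.6 = 107.353 ≈ 107.4 kN.
ΣF_y = 0: A_y + 107.353 − 65 − 60 − 65 = 0 → A_y = 82.65 kN.
ΣF_x = 0: no horizontal applied forces, so A_x = 0.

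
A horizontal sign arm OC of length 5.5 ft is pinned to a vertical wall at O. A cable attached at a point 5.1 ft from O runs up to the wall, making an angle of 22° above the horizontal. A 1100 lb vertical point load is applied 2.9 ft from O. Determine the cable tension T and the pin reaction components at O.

T = 1670 lb, O_x = 1548 lb, O_y = 474.5 lb

ΣM about O: T·sin22°·5.1 − 1100·2.9 = 0 → T = 3190/(5.1·0.374607) = 1669.72 ≈ 1670 lb.
ΣF_x = 0: O_x − T·cos22° = 0 → O_x = 1669.72 × 0.927184 = 1548 lb.
ΣF_y = 0: O_y + T·sin22° − 1100 = 0 → O_y = 1100 − 1669.72 × 0.374607 = 474.5 lb.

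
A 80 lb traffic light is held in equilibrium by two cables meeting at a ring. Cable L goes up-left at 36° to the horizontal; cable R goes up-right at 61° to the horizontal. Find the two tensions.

ΣF_x = 0: −T_L·cos36° + T_R·cos61° = 0 → T_R = 1.66873·T_L.
ΣF_y = 0: T_L·sin36° + T_R·sin61° = 80.
Substitute: T_L·(0.587785 + 1.66873·0.87462) = 80 → T_L = 39.0761 ≈ 39.08 lb.
Then T_R = 1.66873 × 39.0761 = 65.21 lb.

T_L = 39.08 lb, T_R = 65.21 lb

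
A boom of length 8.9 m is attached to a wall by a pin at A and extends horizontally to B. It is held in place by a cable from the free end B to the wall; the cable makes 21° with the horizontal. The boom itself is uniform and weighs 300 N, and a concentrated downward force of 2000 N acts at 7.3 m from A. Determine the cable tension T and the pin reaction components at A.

ΣM about A: T·sin21°·8.9 − 300·4.45 − 2000·7.3 = 0 → T = 15935/(8.9·0.358368) = 4996.12 ≈ 4996 N.
ΣF_x = 0: A_x − T·cos21° = 0 → A_x = 4996.12 × 0.93358 = 4664 N.
ΣF_y = 0: A_y + T·sin21° − 300 − 2000 = 0 → A_y = 2300 − 4996.12 × 0.358368 = 509.6 N.

T = 4996 N, A_x = 4664 N, A_y = 509.6 N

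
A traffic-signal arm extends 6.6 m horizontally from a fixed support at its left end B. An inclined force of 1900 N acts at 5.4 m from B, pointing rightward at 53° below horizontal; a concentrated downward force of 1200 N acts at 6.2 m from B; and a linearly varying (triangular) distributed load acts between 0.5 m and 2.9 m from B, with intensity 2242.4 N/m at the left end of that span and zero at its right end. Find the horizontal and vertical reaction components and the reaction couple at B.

B_x = -1143 N, B_y = 5408 N, M_B = 19130 N·m

Resultant of the triangular load: ½ × 2242.4 × 2.4 = 2690.88 N, acting at 1.3 m from B (one-third of the span from the peak).
ΣF_x = 0: B_x + 1900·cos53° = 0 → B_x = -1143 N.
ΣF_y = 0: B_y − 1900·sin53° − 1200 − ½·2242.4·2.4 = 0 → B_y = 5408 N.
ΣM about B: M_B − 1900·sin53°·5.4 − 1200·6.2 − (½·2242.4·2.4)·1.3 = 0 → M_B = 19130 N·m.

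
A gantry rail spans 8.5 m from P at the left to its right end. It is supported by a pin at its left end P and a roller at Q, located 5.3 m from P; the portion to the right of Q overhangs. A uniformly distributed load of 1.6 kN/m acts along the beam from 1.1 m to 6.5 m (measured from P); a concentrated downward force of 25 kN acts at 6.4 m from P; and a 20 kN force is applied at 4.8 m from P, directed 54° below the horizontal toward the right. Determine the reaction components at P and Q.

Resultant of the distributed load: 1.6 × 5.4 = 8.64 kN at 3.8 m from P.
Moments about P: Q_y·5.3 − (1.6·5.4)·3.8 − 25·6.4 − 20·sin54°·4.8 = 0 → Q_y = 270.498/5.3 = 51.0374 ≈ 51.04 kN.
ΣF_y = 0: P_y + 51.0374 − 1.6·5.4 − 25 − 20·sin54° = 0 → P_y = -1.217 kN.
ΣF_x = 0: P_x + 20·cos54° = 0 → P_x = -11.76 kN.

P_x = -11.76 kN, P_y = -1.217 kN, Q_y = 51.04 kN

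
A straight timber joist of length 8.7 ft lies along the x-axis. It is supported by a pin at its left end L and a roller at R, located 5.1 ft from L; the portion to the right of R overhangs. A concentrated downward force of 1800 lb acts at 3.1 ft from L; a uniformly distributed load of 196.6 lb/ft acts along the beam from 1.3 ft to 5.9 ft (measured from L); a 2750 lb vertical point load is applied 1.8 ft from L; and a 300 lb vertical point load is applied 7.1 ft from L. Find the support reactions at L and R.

L_x = 0, L_y = 2634 lb, R_y = 3121 lb

Resultant of the distributed load: 196.6 × 4.6 = 904.36 lb at 3.6 ft from L.
Moments about L: R_y·5.1 − 1800·3.1 − (196.6·4.6)·3.6 − 2750·1.8 − 300·7.1 = 0 → R_y = 15915.696/5.1 = 3120.72 ≈ 3121 lb.
ΣF_y = 0: L_y + 3120.72 − 1800 − 196.6·4.6 − 2750 − 300 = 0 → L_y = 2634 lb.
ΣF_x = 0: no horizontal applied forces, so L_x = 0.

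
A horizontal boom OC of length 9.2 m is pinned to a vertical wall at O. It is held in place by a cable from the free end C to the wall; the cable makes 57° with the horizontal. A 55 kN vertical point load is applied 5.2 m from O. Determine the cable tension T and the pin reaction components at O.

ΣM about O: T·sin57°·9.2 − 55·5.2 = 0 → T = 286/(9.2·0.838671) = 37.0669 ≈ 37.07 kN.
ΣF_x = 0: O_x − T·cos57° = 0 → O_x = 37.0669 × 0.544639 = 20.19 kN.
ΣF_y = 0: O_y + T·sin57° − 55 = 0 → O_y = 55 − 37.0669 × 0.838671 = 23.91 kN.

T = 37.07 kN, O_x = 20.19 kN, O_y = 23.91 kN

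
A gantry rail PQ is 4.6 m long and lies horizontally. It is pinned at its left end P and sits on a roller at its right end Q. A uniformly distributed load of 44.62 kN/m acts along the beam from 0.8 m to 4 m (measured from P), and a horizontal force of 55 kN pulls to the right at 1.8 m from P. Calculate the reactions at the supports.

P_x = -55.00 kN, P_y = 68.29 kN, Q_y = 74.50 kN

Resultant of the distributed load: 44.62 × 3.2 = 142.784 kN at 2.4 m from P.
Taking moments about P: Q_y·4.6 − (44.62·3.2)·2.4 = 0 → Q_y = 342.6816/4.6 = 74.496 ≈ 74.50 kN.
ΣF_y = 0: P_y + 74.496 − 44.62·3.2 = 0 → P_y = 68.29 kN.
ΣF_x = 0: P_x + 55 = 0 → P_x = -55.00 kN.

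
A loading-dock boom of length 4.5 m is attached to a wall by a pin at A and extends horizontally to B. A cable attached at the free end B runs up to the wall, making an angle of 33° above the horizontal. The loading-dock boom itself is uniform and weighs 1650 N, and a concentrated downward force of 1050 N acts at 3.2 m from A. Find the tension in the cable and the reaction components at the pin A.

ΣM about A: T·sin33°·4.5 − 1650·2.25 − 1050·3.2 = 0 → T = 7072.5/(4.5·0.544639) = 2885.7 ≈ 2886 N.
ΣF_x = 0: A_x − T·cos33° = 0 → A_x = 2885.7 × 0.838671 = 2420 N.
ΣF_y = 0: A_y + T·sin33° − 1650 − 1050 = 0 → A_y = 2700 − 2885.7 × 0.544639 = 1128 N.

T = 2886 N, A_x = 2420 N, A_y = 1128 N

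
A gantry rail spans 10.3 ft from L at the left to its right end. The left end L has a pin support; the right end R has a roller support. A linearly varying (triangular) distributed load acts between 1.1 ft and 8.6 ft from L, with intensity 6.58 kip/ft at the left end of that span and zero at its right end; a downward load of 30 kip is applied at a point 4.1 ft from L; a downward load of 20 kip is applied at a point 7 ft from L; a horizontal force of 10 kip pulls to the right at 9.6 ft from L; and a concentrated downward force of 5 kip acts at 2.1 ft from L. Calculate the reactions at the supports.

Resultant of the triangular load: ½ × 6.58 × 7.5 = 24.675 kip, acting at 3.6 ft from L (one-third of the span from the peak).
ΣM about L: R_y·10.3 − (½·6.58·7.5)·3.6 − 30·4.1 − 20·7 − 5·2.1 = 0 → R_y = 362.33/10.3 = 35.1777 ≈ 35.18 kip.
ΣF_y = 0: L_y + 35.1777 − ½·6.58·7.5 − 30 − 20 − 5 = 0 → L_y = 44.50 kip.
ΣF_x = 0: L_x + 10 = 0 → L_x = -10.00 kip.

L_x = -10.00 kip, L_y = 44.50 kip, R_y = 35.18 kip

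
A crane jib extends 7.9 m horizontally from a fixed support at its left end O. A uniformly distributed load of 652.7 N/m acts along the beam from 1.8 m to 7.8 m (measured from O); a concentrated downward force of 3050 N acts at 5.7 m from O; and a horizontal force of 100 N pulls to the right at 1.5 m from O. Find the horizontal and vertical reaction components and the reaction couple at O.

Resultant of the distributed load: 652.7 × 6 = 3916.2 N at 4.8 m from O.
ΣF_x = 0: O_x + 100 = 0 → O_x = -100.0 N.
ΣF_y = 0: O_y − 652.7·6 − 3050 = 0 → O_y = 6966 N.
ΣM about O: M_O − (652.7·6)·4.8 − 3050·5.7 = 0 → M_O = 36180 N·m.

O_x = -100.0 N, O_y = 6966 N, M_O = 36180 N·m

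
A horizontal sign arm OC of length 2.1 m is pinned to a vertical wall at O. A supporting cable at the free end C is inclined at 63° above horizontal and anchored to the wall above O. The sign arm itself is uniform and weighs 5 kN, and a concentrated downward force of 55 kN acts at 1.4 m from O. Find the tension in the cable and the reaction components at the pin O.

ΣM about O: T·sin63°·2.1 − 5·1.05 − 55·1.4 = 0 → T = 82.25/(2.1·0.891007) = 43.9578 ≈ 43.96 kN.
ΣF_x = 0: O_x − T·cos63° = 0 → O_x = 43.9578 × 0.45399 = 19.96 kN.
ΣF_y = 0: O_y + T·sin63° − 5 − 55 = 0 → O_y = 60 − 43.9578 × 0.891007 = 20.83 kN.

T = 43.96 kN, O_x = 19.96 kN, O_y = 20.83 kN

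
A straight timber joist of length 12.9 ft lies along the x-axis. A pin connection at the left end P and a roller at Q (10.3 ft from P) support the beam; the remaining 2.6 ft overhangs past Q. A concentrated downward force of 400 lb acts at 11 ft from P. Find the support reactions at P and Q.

ΣM about P: Q_y·10.3 − 400·11 = 0 → Q_y = 4400/10.3 = 427.184 ≈ 427.2 lb.
ΣF_y = 0: P_y + 427.184 − 400 = 0 → P_y = -27.18 lb.
ΣF_x = 0: no horizontal applied forces, so P_x = 0.

P_x = 0, P_y = -27.18 lb, Q_y = 427.2 lb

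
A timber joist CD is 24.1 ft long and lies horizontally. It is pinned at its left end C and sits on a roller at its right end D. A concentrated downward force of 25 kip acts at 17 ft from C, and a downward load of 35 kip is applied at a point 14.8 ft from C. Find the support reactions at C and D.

Taking moments about C: D_y·24.1 − 25·17 − 35·14.8 = 0 → D_y = 943/24.1 = 39.1286 ≈ 39.13 kip.
ΣF_y = 0: C_y + 39.1286 − 25 − 35 = 0 → C_y = 20.87 kip.
ΣF_x = 0: no horizontal applied forces, so C_x = 0.

C_x = 0, C_y = 20.87 kip, D_y = 39.13 kip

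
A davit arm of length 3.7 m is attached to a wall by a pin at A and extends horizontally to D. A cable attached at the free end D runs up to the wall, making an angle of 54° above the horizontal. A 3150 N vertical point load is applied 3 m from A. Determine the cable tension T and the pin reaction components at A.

T = 3157 N, A_x = 1856 N, A_y = 595.9 N

ΣM about A: T·sin54°·3.7 − 3150·3 = 0 → T = 9450/(3.7·0.809017) = 3156.98 ≈ 3157 N.
ΣF_x = 0: A_x − T·cos54° = 0 → A_x = 3156.98 × 0.587785 = 1856 N.
ΣF_y = 0: A_y + T·sin54° − 3150 = 0 → A_y = 3150 − 3156.98 × 0.809017 = 595.9 N.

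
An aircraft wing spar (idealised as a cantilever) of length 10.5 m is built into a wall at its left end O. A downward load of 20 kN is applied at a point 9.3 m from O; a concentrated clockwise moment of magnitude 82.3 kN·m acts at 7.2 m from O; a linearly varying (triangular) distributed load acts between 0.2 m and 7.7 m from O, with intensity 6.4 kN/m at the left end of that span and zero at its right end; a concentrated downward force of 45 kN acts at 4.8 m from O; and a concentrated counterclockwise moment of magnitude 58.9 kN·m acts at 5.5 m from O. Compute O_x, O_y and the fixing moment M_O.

O_x = 0, O_y = 89.00 kN, M_O = 490.2 kN·m

Resultant of the triangular load: ½ × 6.4 × 7.5 = 24 kN, acting at 2.7 m from O (one-third of the span from the peak).
ΣF_x = 0: O_x = 0.
ΣF_y = 0: O_y − 20 − ½·6.4·7.5 − 45 = 0 → O_y = 89.00 kN.
ΣM about O: M_O − 20·9.3 − 82.3 − (½·6.4·7.5)·2.7 − 45·4.8 + 58.9 = 0 → M_O = 490.2 kN·m.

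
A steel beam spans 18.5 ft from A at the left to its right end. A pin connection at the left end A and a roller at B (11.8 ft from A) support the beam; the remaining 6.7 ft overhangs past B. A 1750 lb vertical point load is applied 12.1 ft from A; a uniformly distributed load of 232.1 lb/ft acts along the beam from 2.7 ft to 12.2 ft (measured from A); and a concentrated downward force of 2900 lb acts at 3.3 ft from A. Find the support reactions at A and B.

Resultant of the distributed load: 232.1 × 9.5 = 2204.95 lb at 7.45 ft from A.
ΣM about A: B_y·11.8 − 1750·12.1 − (232.1·9.5)·7.45 − 2900·3.3 = 0 → B_y = 47171.8775/11.8 = 3997.62 ≈ 3998 lb.
ΣF_y = 0: A_y + 3997.62 − 1750 − 232.1·9.5 − 2900 = 0 → A_y = 2857 lb.
ΣF_x = 0: no horizontal applied forces, so A_x = 0.

A_x = 0, A_y = 2857 lb, B_y = 3998 lb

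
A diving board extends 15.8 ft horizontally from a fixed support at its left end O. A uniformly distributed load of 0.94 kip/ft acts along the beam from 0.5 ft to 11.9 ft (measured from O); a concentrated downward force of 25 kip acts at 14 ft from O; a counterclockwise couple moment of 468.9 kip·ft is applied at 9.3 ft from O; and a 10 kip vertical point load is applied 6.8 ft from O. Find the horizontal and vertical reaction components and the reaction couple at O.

Resultant of the distributed load: 0.94 × 11.4 = 10.716 kip at 6.2 ft from O.
ΣF_x = 0: O_x = 0.
ΣF_y = 0: O_y − 0.94·11.4 − 25 − 10 = 0 → O_y = 45.72 kip.
ΣM about O: M_O − (0.94·11.4)·6.2 − 25·14 + 468.9 − 10·6.8 = 0 → M_O = 15.54 kip·ft.

O_x = 0, O_y = 45.72 kip, M_O = 15.54 kip·ft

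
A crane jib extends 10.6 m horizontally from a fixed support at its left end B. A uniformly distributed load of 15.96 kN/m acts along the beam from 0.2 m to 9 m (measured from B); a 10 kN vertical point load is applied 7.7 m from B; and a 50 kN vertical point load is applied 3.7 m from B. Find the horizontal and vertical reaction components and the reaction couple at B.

Resultant of the distributed load: 15.96 × 8.8 = 140.448 kN at 4.6 m from B.
ΣF_x = 0: B_x = 0.
ΣF_y = 0: B_y − 15.96·8.8 − 10 − 50 = 0 → B_y = 200.4 kN.
ΣM about B: M_B − (15.96·8.8)·4.6 − 10·7.7 − 50·3.7 = 0 → M_B = 908.1 kN·m.

B_x = 0, B_y = 200.4 kN, M_B = 908.1 kN·m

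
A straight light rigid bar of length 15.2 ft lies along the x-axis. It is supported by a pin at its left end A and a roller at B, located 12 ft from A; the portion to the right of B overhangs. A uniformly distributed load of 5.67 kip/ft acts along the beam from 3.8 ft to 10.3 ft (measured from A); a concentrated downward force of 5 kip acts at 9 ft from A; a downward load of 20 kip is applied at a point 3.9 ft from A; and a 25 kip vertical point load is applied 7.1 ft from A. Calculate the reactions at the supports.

A_x = 0, A_y = 40.16 kip, B_y = 46.69 kip

Resultant of the distributed load: 5.67 × 6.5 = 36.855 kip at 7.05 ft from A.
ΣM about A: B_y·12 − (5.67·6.5)·7.05 − 5·9 − 20·3.9 − 25·7.1 = 0 → B_y = 560.32775/12 = 46.694 ≈ 46.69 kip.
ΣF_y = 0: A_y + 46.694 − 5.67·6.5 − 5 − 20 − 25 = 0 → A_y = 40.16 kip.
ΣF_x = 0: no horizontal applied forces, so A_x = 0.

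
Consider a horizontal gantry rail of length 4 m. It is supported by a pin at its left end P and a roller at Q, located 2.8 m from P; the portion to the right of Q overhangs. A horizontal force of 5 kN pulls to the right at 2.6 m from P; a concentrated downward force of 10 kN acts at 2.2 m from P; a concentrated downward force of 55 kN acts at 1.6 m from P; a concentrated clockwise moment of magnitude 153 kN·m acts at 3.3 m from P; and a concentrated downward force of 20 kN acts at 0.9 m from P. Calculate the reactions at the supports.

P_x = -5.000 kN, P_y = -15.36 kN, Q_y = 100.4 kN

ΣM about P: Q_y·2.8 − 10·2.2 − 55·1.6 − 153 − 20·0.9 = 0 → Q_y = 281/2.8 = 100.357 ≈ 100.4 kN.
ΣF_y = 0: P_y + 100.357 − 10 − 55 − 20 = 0 → P_y = -15.36 kN.
ΣF_x = 0: P_x + 5 = 0 → P_x = -5.000 kN.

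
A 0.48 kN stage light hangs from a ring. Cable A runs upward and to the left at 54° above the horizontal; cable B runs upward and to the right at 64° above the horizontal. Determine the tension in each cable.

ΣF_x = 0: −T_A·cos54° + T_B·cos64° = 0 → T_B = 1.34084·T_A.
ΣF_y = 0: T_A·sin54° + T_B·sin64° = 0.48.
Substitute: T_A·(0.809017 + 1.34084·0.898794) = 0.48 → T_A = 0.238313 ≈ 0.2383 kN.
Then T_B = 1.34084 × 0.238313 = 0.3195 kN.

T_A = 0.2383 kN, T_B = 0.3195 kN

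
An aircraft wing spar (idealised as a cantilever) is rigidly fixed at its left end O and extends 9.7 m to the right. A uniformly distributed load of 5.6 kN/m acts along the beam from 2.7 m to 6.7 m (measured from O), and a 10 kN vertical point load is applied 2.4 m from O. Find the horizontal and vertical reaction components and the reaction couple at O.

Resultant of the distributed load: 5.6 × 4 = 22.4 kN at 4.7 m from O.
ΣF_x = 0: O_x = 0.
ΣF_y = 0: O_y − 5.6·4 − 10 = 0 → O_y = 32.40 kN.
ΣM about O: M_O − (5.6·4)·4.7 − 10·2.4 = 0 → M_O = 129.3 kN·m.

O_x = 0, O_y = 32.40 kN, M_O = 129.3 kN·m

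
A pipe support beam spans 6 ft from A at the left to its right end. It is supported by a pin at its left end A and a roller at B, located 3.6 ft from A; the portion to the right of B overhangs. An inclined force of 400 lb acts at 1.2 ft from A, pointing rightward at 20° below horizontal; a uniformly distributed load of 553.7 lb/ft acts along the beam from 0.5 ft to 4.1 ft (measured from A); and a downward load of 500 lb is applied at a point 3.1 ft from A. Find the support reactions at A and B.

Resultant of the distributed load: 553.7 × 3.6 = 1993.32 lb at 2.3 ft from A.
Taking moments about A: B_y·3.6 − 400·sin20°·1.2 − (553.7·3.6)·2.3 − 500·3.1 = 0 → B_y = 6298.81/3.6 = 1749.67 ≈ 1750 lb.
ΣF_y = 0: A_y + 1749.67 − 400·sin20° − 553.7·3.6 − 500 = 0 → A_y = 880.5 lb.
ΣF_x = 0: A_x + 400·cos20° = 0 → A_x = -375.9 lb.

A_x = -375.9 lb, A_y = 880.5 lb, B_y = 1750 lb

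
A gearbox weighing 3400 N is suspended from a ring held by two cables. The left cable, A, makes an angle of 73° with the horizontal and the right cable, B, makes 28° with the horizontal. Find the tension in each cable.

ΣF_x = 0: −T_A·cos73° + T_B·cos28° = 0 → T_B = 0.331131·T_A.
ΣF_y = 0: T_A·sin73° + T_B·sin28° = 3400.
Substitute: T_A·(0.956305 + 0.331131·0.469472) = 3400 → T_A = 3058.21 ≈ 3058 N.
Then T_B = 0.331131 × 3058.21 = 1013 N.

T_A = 3058 N, T_B = 1013 N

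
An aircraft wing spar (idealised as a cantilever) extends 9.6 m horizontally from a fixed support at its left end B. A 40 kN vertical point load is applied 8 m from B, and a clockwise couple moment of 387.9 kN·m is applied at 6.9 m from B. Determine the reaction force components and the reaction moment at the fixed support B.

B_x = 0, B_y = 40.00 kN, M_B = 707.9 kN·m

ΣF_x = 0: B_x = 0.
ΣF_y = 0: B_y − 40 = 0 → B_y = 40.00 kN.
ΣM about B: M_B − 40·8 − 387.9 = 0 → M_B = 707.9 kN·m.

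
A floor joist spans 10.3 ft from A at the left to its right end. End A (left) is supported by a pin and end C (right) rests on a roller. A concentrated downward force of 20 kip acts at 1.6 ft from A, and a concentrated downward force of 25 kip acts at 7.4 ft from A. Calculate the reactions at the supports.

A_x = 0, A_y = 23.93 kip, C_y = 21.07 kip

Taking moments about A: C_y·10.3 − 20·1.6 − 25·7.4 = 0 → C_y = 217/10.3 = 21.068 ≈ 21.07 kip.
ΣF_y = 0: A_y + 21.068 − 20 − 25 = 0 → A_y = 23.93 kip.
ΣF_x = 0: no horizontal applied forces, so A_x = 0.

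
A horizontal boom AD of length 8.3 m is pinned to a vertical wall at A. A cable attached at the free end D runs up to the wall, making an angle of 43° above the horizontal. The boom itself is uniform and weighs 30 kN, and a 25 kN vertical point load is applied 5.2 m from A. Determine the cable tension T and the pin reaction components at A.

ΣM about A: T·sin43°·8.3 − 30·4.15 − 25·5.2 = 0 → T = 254.5/(8.3·0.681998) = 44.96 kN.
ΣF_x = 0: A_x − T·cos43° = 0 → A_x = 44.96 × 0.731354 = 32.88 kN.
ΣF_y = 0: A_y + T·sin43° − 30 − 25 = 0 → A_y = 55 − 44.96 × 0.681998 = 24.34 kN.

T = 44.96 kN, A_x = 32.88 kN, A_y = 24.34 kN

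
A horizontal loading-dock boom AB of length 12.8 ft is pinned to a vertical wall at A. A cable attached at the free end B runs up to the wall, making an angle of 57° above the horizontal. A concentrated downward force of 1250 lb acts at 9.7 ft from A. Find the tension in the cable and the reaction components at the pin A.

T = 1129 lb, A_x = 615.2 lb, A_y = 302.7 lb

ΣM about A: T·sin57°·12.8 − 1250·9.7 = 0 → T = 12125/(12.8·0.838671) = 1129.48 ≈ 1129 lb.
ΣF_x = 0: A_x − T·cos57° = 0 → A_x = 1129.48 × 0.544639 = 615.2 lb.
ΣF_y = 0: A_y + T·sin57° − 1250 = 0 → A_y = 1250 − 1129.48 × 0.838671 = 302.7 lb.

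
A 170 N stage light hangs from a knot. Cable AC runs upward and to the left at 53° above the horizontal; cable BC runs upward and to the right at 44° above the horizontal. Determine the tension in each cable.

ΣF_x = 0: −T_AC·cos53° + T_BC·cos44° = 0 → T_BC = 0.836621·T_AC.
ΣF_y = 0: T_AC·sin53° + T_BC·sin44° = 170.
Substitute: T_AC·(0.798636 + 0.836621·0.694658) = 170 → T_AC = 123.206 ≈ 123.2 N.
Then T_BC = 0.836621 × 123.206 = 103.1 N.

T_AC = 123.2 N, T_BC = 103.1 N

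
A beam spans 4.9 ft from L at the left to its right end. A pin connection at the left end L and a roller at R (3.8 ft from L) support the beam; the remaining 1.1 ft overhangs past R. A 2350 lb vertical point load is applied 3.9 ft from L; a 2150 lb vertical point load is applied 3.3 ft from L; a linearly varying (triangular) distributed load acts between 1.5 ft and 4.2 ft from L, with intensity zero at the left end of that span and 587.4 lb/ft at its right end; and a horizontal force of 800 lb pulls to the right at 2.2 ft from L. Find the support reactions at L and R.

L_x = -800.0 lb, L_y = 325.4 lb, R_y = 4968 lb

Resultant of the triangular load: ½ × 587.4 × 2.7 = 792.99 lb, acting at 3.3 ft from L (one-third of the span from the peak).
ΣM about L: R_y·3.8 − 2350·3.9 − 2150·3.3 − (½·587.4·2.7)·3.3 = 0 → R_y = 18876.867/3.8 = 4967.6 ≈ 4968 lb.
ΣF_y = 0: L_y + 4967.6 − 2350 − 2150 − ½·587.4·2.7 = 0 → L_y = 325.4 lb.
ΣF_x = 0: L_x + 800 = 0 → L_x = -800.0 lb.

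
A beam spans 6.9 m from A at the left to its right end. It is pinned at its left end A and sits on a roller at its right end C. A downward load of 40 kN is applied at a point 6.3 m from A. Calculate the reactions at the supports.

A_x = 0, A_y = 3.478 kN, C_y = 36.52 kN

Moments about A: C_y·6.9 − 40·6.3 = 0 → C_y = 252/6.9 = 36.5217 ≈ 36.52 kN.
ΣF_y = 0: A_y + 36.5217 − 40 = 0 → A_y = 3.478 kN.
ΣF_x = 0: no horizontal applied forces, so A_x = 0.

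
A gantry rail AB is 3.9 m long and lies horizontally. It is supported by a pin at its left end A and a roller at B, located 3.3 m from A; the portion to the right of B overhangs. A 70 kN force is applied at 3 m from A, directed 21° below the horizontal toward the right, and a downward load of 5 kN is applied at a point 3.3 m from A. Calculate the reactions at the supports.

A_x = -65.35 kN, A_y = 2.281 kN, B_y = 27.81 kN

Moments about A: B_y·3.3 − 70·sin21°·3 − 5·3.3 = 0 → B_y = 91.7573/3.3 = 27.8052 ≈ 27.81 kN.
ΣF_y = 0: A_y + 27.8052 − 70·sin21° − 5 = 0 → A_y = 2.281 kN.
ΣF_x = 0: A_x + 70·cos21° = 0 → A_x = -65.35 kN.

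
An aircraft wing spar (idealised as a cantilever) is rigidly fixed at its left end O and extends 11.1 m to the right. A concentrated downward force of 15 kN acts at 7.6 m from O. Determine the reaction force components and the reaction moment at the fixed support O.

ΣF_x = 0: O_x = 0.
ΣF_y = 0: O_y − 15 = 0 → O_y = 15.00 kN.
ΣM about O: M_O − 15·7.6 = 0 → M_O = 114.0 kN·m.

O_x = 0, O_y = 15.00 kN, M_O = 114.0 kN·m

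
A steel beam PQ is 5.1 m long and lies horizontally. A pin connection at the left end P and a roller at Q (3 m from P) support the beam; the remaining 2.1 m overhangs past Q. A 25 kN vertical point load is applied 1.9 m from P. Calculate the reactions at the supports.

Taking moments about P: Q_y·3 − 25·1.9 = 0 → Q_y = 47.5/3 = 15.8333 ≈ 15.83 kN.
ΣF_y = 0: P_y + 15.8333 − 25 = 0 → P_y = 9.167 kN.
ΣF_x = 0: no horizontal applied forces, so P_x = 0.

P_x = 0, P_y = 9.167 kN, Q_y = 15.83 kN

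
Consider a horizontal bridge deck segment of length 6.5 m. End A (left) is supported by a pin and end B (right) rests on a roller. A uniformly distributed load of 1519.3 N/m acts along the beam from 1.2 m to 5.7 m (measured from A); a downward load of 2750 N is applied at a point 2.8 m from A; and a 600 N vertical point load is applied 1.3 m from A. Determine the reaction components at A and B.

A_x = 0, A_y = 5253 N, B_y = 4933 N

Resultant of the distributed load: 1519.3 × 4.5 = 6836.85 N at 3.45 m from A.
Moments about A: B_y·6.5 − (1519.3·4.5)·3.45 − 2750·2.8 − 600·1.3 = 0 → B_y = 32067.1325/6.5 = 4933.4 ≈ 4933 N.
ΣF_y = 0: A_y + 4933.4 − 1519.3·4.5 − 2750 − 600 = 0 → A_y = 5253 N.
ΣF_x = 0: no horizontal applied forces, so A_x = 0.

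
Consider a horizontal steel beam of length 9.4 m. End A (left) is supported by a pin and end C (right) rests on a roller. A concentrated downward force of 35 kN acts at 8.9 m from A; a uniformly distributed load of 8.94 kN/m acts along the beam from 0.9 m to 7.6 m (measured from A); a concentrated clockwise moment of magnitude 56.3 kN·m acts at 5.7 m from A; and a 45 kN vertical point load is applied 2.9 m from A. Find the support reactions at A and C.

Resultant of the distributed load: 8.94 × 6.7 = 59.898 kN at 4.25 m from A.
ΣM about A: C_y·9.4 − 35·8.9 − (8.94·6.7)·4.25 − 56.3 − 45·2.9 = 0 → C_y = 752.8665/9.4 = 80.0922 ≈ 80.09 kN.
ΣF_y = 0: A_y + 80.0922 − 35 − 8.94·6.7 − 45 = 0 → A_y = 59.81 kN.
ΣF_x = 0: no horizontal applied forces, so A_x = 0.

A_x = 0, A_y = 59.81 kN, C_y = 80.09 kN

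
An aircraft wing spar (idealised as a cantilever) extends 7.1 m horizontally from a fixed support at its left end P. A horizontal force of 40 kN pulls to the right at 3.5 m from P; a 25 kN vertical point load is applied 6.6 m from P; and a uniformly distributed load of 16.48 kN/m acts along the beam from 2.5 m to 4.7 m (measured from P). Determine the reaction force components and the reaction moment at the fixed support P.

P_x = -40.00 kN, P_y = 61.26 kN, M_P = 295.5 kN·m

Resultant of the distributed load: 16.48 × 2.2 = 36.256 kN at 3.6 m from P.
ΣF_x = 0: P_x + 40 = 0 → P_x = -40.00 kN.
ΣF_y = 0: P_y − 25 − 16.48·2.2 = 0 → P_y = 61.26 kN.
ΣM about P: M_P − 25·6.6 − (16.48·2.2)·3.6 = 0 → M_P = 295.5 kN·m.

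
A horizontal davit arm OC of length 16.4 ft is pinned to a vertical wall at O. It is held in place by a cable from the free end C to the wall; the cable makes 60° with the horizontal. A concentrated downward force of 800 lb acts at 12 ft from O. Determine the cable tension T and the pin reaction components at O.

T = 675.9 lb, O_x = 338.0 lb, O_y = 214.6 lb

ΣM about O: T·sin60°·16.4 − 800·12 = 0 → T = 9600/(16.4·0.866025) = 675.923 ≈ 675.9 lb.
ΣF_x = 0: O_x − T·cos60° = 0 → O_x = 675.923 × 0.5 = 338.0 lb.
ΣF_y = 0: O_y + T·sin60° − 800 = 0 → O_y = 800 − 675.923 × 0.866025 = 214.6 lb.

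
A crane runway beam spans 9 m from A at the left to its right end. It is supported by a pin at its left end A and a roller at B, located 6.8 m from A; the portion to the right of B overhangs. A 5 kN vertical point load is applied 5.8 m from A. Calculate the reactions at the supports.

A_x = 0, A_y = 0.7353 kN, B_y = 4.265 kN

ΣM about A: B_y·6.8 − 5·5.8 = 0 → B_y = 29/6.8 = 4.26471 ≈ 4.265 kN.
ΣF_y = 0: A_y + 4.26471 − 5 = 0 → A_y = 0.7353 kN.
ΣF_x = 0: no horizontal applied forces, so A_x = 0.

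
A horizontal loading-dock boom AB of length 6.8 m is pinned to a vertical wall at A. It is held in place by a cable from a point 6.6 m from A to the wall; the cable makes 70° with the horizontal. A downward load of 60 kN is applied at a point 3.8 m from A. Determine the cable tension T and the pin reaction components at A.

ΣM about A: T·sin70°·6.6 − 60·3.8 = 0 → T = 228/(6.6·0.939693) = 36.7625 ≈ 36.76 kN.
ΣF_x = 0: A_x − T·cos70° = 0 → A_x = 36.7625 × 0.34202 = 12.57 kN.
ΣF_y = 0: A_y + T·sin70° − 60 = 0 → A_y = 60 − 36.7625 × 0.939693 = 25.45 kN.

T = 36.76 kN, A_x = 12.57 kN, A_y = 25.45 kN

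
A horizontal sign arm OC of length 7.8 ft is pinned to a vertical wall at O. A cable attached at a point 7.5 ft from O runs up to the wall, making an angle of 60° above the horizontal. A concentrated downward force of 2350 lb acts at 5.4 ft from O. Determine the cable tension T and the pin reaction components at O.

ΣM about O: T·sin60°·7.5 − 2350·5.4 = 0 → T = 12690/(7.5·0.866025) = 1953.75 ≈ 1954 lb.
ΣF_x = 0: O_x − T·cos60° = 0 → O_x = 1953.75 × 0.5 = 976.9 lb.
ΣF_y = 0: O_y + T·sin60° − 2350 = 0 → O_y = 2350 − 1953.75 × 0.866025 = 658.0 lb.

T = 1954 lb, O_x = 976.9 lb, O_y = 658.0 lb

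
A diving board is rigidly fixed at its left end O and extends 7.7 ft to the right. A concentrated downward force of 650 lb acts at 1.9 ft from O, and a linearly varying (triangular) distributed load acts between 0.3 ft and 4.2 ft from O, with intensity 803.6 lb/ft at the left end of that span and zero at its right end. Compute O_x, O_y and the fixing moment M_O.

Resultant of the triangular load: ½ × 803.6 × 3.9 = 1567.02 lb, acting at 1.6 ft from O (one-third of the span from the peak).
ΣF_x = 0: O_x = 0.
ΣF_y = 0: O_y − 650 − ½·803.6·3.9 = 0 → O_y = 2217 lb.
ΣM about O: M_O − 650·1.9 − (½·803.6·3.9)·1.6 = 0 → M_O = 3742 lb·ft.

O_x = 0, O_y = 2217 lb, M_O = 3742 lb·ft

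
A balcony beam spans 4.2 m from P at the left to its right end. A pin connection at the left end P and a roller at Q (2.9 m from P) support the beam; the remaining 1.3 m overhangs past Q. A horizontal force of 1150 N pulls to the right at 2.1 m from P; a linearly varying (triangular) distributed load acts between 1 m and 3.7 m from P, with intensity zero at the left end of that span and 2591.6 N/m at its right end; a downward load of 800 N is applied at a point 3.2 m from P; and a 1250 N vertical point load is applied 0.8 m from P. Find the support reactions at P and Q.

Resultant of the triangular load: ½ × 2591.6 × 2.7 = 3498.66 N, acting at 2.8 m from P (one-third of the span from the peak).
Taking moments about P: Q_y·2.9 − (½·2591.6·2.7)·2.8 − 800·3.2 − 1250·0.8 = 0 → Q_y = 13356.248/2.9 = 4605.6 ≈ 4606 N.
ΣF_y = 0: P_y + 4605.6 − ½·2591.6·2.7 − 800 − 1250 = 0 → P_y = 943.1 N.
ΣF_x = 0: P_x + 1150 = 0 → P_x = -1150 N.

P_x = -1150 N, P_y = 943.1 N, Q_y = 4606 N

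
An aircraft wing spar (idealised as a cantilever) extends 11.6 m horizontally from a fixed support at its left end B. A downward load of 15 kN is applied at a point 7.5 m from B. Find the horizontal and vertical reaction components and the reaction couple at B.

B_x = 0, B_y = 15.00 kN, M_B = 112.5 kN·m

ΣF_x = 0: B_x = 0.
ΣF_y = 0: B_y − 15 = 0 → B_y = 15.00 kN.
ΣM about B: M_B − 15·7.5 = 0 → M_B = 112.5 kN·m.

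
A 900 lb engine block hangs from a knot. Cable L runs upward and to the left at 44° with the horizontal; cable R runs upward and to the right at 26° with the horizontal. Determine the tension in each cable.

ΣF_x = 0: −T_L·cos44° + T_R·cos26° = 0 → T_R = 0.800339·T_L.
ΣF_y = 0: T_L·sin44° + T_R·sin26° = 900.
Substitute: T_L·(0.694658 + 0.800339·0.438371) = 900 → T_L = 860.829 ≈ 860.8 lb.
Then T_R = 0.800339 × 860.829 = 689.0 lb.

T_L = 860.8 lb, T_R = 689.0 lb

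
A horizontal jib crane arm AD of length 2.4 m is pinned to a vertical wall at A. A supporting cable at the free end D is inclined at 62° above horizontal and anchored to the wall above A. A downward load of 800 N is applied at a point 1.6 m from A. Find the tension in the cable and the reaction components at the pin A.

T = 604.0 N, A_x = 283.6 N, A_y = 266.7 N

ΣM about A: T·sin62°·2.4 − 800·1.6 = 0 → T = 1280/(2.4·0.882948) = 604.037 ≈ 604.0 N.
ΣF_x = 0: A_x − T·cos62° = 0 → A_x = 604.037 × 0.469472 = 283.6 N.
ΣF_y = 0: A_y + T·sin62° − 800 = 0 → A_y = 800 − 604.037 × 0.882948 = 266.7 N.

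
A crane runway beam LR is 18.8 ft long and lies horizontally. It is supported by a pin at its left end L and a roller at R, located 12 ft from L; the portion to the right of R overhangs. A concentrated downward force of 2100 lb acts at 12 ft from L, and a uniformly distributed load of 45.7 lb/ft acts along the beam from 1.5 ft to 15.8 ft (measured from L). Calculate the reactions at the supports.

L_x = 0, L_y = 182.4 lb, R_y = 2571 lb

Resultant of the distributed load: 45.7 × 14.3 = 653.51 lb at 8.65 ft from L.
Taking moments about L: R_y·12 − 2100·12 − (45.7·14.3)·8.65 = 0 → R_y = 30852.8615/12 = 2571.07 ≈ 2571 lb.
ΣF_y = 0: L_y + 2571.07 − 2100 − 45.7·14.3 = 0 → L_y = 182.4 lb.
ΣF_x = 0: no horizontal applied forces, so L_x = 0.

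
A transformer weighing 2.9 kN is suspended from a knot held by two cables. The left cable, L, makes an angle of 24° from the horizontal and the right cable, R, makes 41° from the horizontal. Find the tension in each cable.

ΣF_x = 0: −T_L·cos24° + T_R·cos41° = 0 → T_R = 1.21046·T_L.
ΣF_y = 0: T_L·sin24° + T_R·sin41° = 2.9.
Substitute: T_L·(0.406737 + 1.21046·0.656059) = 2.9 → T_L = 2.41492 ≈ 2.415 kN.
Then T_R = 1.21046 × 2.41492 = 2.923 kN.

T_L = 2.415 kN, T_R = 2.923 kN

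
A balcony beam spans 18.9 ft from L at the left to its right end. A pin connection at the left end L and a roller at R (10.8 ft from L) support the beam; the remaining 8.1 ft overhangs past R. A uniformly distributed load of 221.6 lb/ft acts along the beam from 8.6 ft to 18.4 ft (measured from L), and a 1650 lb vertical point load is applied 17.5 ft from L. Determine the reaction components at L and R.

Resultant of the distributed load: 221.6 × 9.8 = 2171.68 lb at 13.5 ft from L.
Moments about L: R_y·10.8 − (221.6·9.8)·13.5 − 1650·17.5 = 0 → R_y = 58192.68/10.8 = 5388.21 ≈ 5388 lb.
ΣF_y = 0: L_y + 5388.21 − 221.6·9.8 − 1650 = 0 → L_y = -1567 lb.
ΣF_x = 0: no horizontal applied forces, so L_x = 0.

L_x = 0, L_y = -1567 lb, R_y = 5388 lb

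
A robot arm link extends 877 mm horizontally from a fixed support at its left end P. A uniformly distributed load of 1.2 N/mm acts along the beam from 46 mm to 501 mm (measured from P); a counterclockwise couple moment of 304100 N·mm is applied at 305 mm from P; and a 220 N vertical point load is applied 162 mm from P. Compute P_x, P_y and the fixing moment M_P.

Resultant of the distributed load: 1.2 × 455 = 546 N at 273.5 mm from P.
ΣF_x = 0: P_x = 0.
ΣF_y = 0: P_y − 1.2·455 − 220 = 0 → P_y = 766.0 N.
ΣM about P: M_P − (1.2·455)·273.5 + 304100 − 220·162 = 0 → M_P = -119100 N·mm.

P_x = 0, P_y = 766.0 N, M_P = -119100 N·mm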